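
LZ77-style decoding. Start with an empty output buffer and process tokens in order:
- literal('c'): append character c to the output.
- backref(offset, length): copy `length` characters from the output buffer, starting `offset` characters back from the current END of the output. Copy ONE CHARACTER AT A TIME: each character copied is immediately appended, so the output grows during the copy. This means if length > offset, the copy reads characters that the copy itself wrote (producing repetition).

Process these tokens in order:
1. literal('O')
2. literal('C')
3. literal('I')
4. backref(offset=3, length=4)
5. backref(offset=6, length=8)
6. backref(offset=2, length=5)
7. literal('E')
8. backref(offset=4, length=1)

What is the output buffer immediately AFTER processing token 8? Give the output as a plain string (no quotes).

Answer: OCIOCIOCIOCIOCICICICEC

Derivation:
Token 1: literal('O'). Output: "O"
Token 2: literal('C'). Output: "OC"
Token 3: literal('I'). Output: "OCI"
Token 4: backref(off=3, len=4) (overlapping!). Copied 'OCIO' from pos 0. Output: "OCIOCIO"
Token 5: backref(off=6, len=8) (overlapping!). Copied 'CIOCIOCI' from pos 1. Output: "OCIOCIOCIOCIOCI"
Token 6: backref(off=2, len=5) (overlapping!). Copied 'CICIC' from pos 13. Output: "OCIOCIOCIOCIOCICICIC"
Token 7: literal('E'). Output: "OCIOCIOCIOCIOCICICICE"
Token 8: backref(off=4, len=1). Copied 'C' from pos 17. Output: "OCIOCIOCIOCIOCICICICEC"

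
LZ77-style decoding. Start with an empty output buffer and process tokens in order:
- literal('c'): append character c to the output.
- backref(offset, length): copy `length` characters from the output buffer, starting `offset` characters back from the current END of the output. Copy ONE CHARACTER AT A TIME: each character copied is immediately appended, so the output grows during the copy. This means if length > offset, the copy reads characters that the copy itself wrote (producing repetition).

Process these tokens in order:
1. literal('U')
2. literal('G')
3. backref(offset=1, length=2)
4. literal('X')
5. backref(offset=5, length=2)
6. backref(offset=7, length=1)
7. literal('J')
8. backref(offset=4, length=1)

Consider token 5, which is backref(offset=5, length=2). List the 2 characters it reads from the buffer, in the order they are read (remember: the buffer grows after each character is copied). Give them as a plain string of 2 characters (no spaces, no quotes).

Answer: UG

Derivation:
Token 1: literal('U'). Output: "U"
Token 2: literal('G'). Output: "UG"
Token 3: backref(off=1, len=2) (overlapping!). Copied 'GG' from pos 1. Output: "UGGG"
Token 4: literal('X'). Output: "UGGGX"
Token 5: backref(off=5, len=2). Buffer before: "UGGGX" (len 5)
  byte 1: read out[0]='U', append. Buffer now: "UGGGXU"
  byte 2: read out[1]='G', append. Buffer now: "UGGGXUG"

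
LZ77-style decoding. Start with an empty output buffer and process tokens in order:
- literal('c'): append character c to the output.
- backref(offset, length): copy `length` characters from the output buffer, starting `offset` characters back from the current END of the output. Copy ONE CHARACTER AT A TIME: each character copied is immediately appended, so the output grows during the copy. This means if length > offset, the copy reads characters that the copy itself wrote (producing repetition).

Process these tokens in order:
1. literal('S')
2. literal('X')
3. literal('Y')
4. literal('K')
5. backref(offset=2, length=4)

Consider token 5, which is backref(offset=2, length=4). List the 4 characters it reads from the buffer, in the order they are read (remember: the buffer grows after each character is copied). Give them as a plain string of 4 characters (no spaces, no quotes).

Token 1: literal('S'). Output: "S"
Token 2: literal('X'). Output: "SX"
Token 3: literal('Y'). Output: "SXY"
Token 4: literal('K'). Output: "SXYK"
Token 5: backref(off=2, len=4). Buffer before: "SXYK" (len 4)
  byte 1: read out[2]='Y', append. Buffer now: "SXYKY"
  byte 2: read out[3]='K', append. Buffer now: "SXYKYK"
  byte 3: read out[4]='Y', append. Buffer now: "SXYKYKY"
  byte 4: read out[5]='K', append. Buffer now: "SXYKYKYK"

Answer: YKYK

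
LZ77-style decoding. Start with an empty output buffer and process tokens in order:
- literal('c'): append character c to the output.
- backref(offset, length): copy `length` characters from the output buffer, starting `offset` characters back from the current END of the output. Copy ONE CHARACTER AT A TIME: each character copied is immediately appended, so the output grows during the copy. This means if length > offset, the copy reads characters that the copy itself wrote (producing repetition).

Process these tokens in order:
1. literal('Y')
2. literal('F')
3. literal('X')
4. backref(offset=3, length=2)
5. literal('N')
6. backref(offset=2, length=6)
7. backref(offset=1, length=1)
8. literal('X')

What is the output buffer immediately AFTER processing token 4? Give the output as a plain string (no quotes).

Answer: YFXYF

Derivation:
Token 1: literal('Y'). Output: "Y"
Token 2: literal('F'). Output: "YF"
Token 3: literal('X'). Output: "YFX"
Token 4: backref(off=3, len=2). Copied 'YF' from pos 0. Output: "YFXYF"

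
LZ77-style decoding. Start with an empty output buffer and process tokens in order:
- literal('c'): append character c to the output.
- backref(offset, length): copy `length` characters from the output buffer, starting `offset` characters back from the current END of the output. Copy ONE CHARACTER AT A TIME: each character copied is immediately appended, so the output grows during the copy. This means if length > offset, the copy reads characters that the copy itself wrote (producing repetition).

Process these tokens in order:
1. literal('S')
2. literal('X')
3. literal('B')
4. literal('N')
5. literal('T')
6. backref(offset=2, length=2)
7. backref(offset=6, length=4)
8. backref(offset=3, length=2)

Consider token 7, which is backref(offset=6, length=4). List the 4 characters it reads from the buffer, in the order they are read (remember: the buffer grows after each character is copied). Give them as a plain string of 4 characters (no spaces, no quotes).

Answer: XBNT

Derivation:
Token 1: literal('S'). Output: "S"
Token 2: literal('X'). Output: "SX"
Token 3: literal('B'). Output: "SXB"
Token 4: literal('N'). Output: "SXBN"
Token 5: literal('T'). Output: "SXBNT"
Token 6: backref(off=2, len=2). Copied 'NT' from pos 3. Output: "SXBNTNT"
Token 7: backref(off=6, len=4). Buffer before: "SXBNTNT" (len 7)
  byte 1: read out[1]='X', append. Buffer now: "SXBNTNTX"
  byte 2: read out[2]='B', append. Buffer now: "SXBNTNTXB"
  byte 3: read out[3]='N', append. Buffer now: "SXBNTNTXBN"
  byte 4: read out[4]='T', append. Buffer now: "SXBNTNTXBNT"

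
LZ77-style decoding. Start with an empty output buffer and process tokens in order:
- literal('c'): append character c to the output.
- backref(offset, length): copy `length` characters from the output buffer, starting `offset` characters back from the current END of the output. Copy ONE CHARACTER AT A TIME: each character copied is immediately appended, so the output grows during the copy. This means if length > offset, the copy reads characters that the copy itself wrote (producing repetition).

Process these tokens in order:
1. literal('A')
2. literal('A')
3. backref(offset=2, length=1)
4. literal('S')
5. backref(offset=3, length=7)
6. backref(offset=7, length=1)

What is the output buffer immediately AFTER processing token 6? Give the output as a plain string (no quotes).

Answer: AAASAASAASAA

Derivation:
Token 1: literal('A'). Output: "A"
Token 2: literal('A'). Output: "AA"
Token 3: backref(off=2, len=1). Copied 'A' from pos 0. Output: "AAA"
Token 4: literal('S'). Output: "AAAS"
Token 5: backref(off=3, len=7) (overlapping!). Copied 'AASAASA' from pos 1. Output: "AAASAASAASA"
Token 6: backref(off=7, len=1). Copied 'A' from pos 4. Output: "AAASAASAASAA"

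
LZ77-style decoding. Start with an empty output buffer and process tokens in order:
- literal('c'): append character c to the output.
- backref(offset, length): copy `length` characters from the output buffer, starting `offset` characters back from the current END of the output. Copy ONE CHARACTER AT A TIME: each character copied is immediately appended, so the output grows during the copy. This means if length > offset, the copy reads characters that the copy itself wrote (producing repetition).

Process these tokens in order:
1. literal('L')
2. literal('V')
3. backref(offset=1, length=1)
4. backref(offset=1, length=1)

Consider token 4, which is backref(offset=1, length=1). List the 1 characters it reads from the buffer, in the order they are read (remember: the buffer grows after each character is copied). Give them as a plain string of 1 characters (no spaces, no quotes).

Token 1: literal('L'). Output: "L"
Token 2: literal('V'). Output: "LV"
Token 3: backref(off=1, len=1). Copied 'V' from pos 1. Output: "LVV"
Token 4: backref(off=1, len=1). Buffer before: "LVV" (len 3)
  byte 1: read out[2]='V', append. Buffer now: "LVVV"

Answer: V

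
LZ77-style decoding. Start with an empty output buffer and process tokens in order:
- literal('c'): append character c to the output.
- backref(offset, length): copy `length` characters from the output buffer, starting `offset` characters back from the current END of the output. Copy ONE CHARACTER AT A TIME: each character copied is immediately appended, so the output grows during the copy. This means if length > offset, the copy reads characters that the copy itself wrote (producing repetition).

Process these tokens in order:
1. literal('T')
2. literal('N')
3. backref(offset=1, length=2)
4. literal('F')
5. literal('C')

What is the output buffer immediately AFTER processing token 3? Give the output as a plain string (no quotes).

Token 1: literal('T'). Output: "T"
Token 2: literal('N'). Output: "TN"
Token 3: backref(off=1, len=2) (overlapping!). Copied 'NN' from pos 1. Output: "TNNN"

Answer: TNNN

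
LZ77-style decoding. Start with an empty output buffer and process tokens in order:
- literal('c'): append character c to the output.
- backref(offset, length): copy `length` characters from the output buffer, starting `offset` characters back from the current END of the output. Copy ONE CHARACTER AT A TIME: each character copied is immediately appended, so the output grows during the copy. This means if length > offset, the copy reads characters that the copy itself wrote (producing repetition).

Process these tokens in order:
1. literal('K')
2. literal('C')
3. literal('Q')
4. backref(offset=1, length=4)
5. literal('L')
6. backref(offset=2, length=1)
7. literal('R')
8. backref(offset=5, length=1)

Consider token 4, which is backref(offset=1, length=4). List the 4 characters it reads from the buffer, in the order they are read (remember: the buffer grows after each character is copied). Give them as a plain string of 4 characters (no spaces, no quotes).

Answer: QQQQ

Derivation:
Token 1: literal('K'). Output: "K"
Token 2: literal('C'). Output: "KC"
Token 3: literal('Q'). Output: "KCQ"
Token 4: backref(off=1, len=4). Buffer before: "KCQ" (len 3)
  byte 1: read out[2]='Q', append. Buffer now: "KCQQ"
  byte 2: read out[3]='Q', append. Buffer now: "KCQQQ"
  byte 3: read out[4]='Q', append. Buffer now: "KCQQQQ"
  byte 4: read out[5]='Q', append. Buffer now: "KCQQQQQ"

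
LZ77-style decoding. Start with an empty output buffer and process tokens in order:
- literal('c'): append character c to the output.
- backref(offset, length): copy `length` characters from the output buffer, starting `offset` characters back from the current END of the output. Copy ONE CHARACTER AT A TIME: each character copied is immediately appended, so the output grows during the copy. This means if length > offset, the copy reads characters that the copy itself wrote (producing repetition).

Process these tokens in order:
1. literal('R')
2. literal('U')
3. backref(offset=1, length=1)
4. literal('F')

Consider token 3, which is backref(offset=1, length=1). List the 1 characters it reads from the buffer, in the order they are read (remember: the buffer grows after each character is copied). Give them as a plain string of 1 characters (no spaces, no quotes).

Token 1: literal('R'). Output: "R"
Token 2: literal('U'). Output: "RU"
Token 3: backref(off=1, len=1). Buffer before: "RU" (len 2)
  byte 1: read out[1]='U', append. Buffer now: "RUU"

Answer: U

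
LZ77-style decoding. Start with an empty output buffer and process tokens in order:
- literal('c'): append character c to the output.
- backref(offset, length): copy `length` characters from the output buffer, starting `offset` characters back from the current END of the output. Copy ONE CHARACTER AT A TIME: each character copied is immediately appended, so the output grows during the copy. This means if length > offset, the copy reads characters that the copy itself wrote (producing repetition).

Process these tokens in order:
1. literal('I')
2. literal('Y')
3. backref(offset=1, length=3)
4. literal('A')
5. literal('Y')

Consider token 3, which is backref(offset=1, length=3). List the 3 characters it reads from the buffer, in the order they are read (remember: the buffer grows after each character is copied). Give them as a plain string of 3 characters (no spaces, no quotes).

Token 1: literal('I'). Output: "I"
Token 2: literal('Y'). Output: "IY"
Token 3: backref(off=1, len=3). Buffer before: "IY" (len 2)
  byte 1: read out[1]='Y', append. Buffer now: "IYY"
  byte 2: read out[2]='Y', append. Buffer now: "IYYY"
  byte 3: read out[3]='Y', append. Buffer now: "IYYYY"

Answer: YYY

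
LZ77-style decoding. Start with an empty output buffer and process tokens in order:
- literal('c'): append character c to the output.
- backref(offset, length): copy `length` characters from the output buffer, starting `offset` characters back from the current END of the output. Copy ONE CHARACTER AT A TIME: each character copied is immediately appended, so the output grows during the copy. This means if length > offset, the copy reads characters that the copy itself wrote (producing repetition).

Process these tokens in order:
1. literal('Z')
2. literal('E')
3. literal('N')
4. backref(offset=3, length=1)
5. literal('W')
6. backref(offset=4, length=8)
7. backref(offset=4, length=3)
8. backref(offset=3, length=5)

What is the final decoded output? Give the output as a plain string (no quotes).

Answer: ZENZWENZWENZWENZENZEN

Derivation:
Token 1: literal('Z'). Output: "Z"
Token 2: literal('E'). Output: "ZE"
Token 3: literal('N'). Output: "ZEN"
Token 4: backref(off=3, len=1). Copied 'Z' from pos 0. Output: "ZENZ"
Token 5: literal('W'). Output: "ZENZW"
Token 6: backref(off=4, len=8) (overlapping!). Copied 'ENZWENZW' from pos 1. Output: "ZENZWENZWENZW"
Token 7: backref(off=4, len=3). Copied 'ENZ' from pos 9. Output: "ZENZWENZWENZWENZ"
Token 8: backref(off=3, len=5) (overlapping!). Copied 'ENZEN' from pos 13. Output: "ZENZWENZWENZWENZENZEN"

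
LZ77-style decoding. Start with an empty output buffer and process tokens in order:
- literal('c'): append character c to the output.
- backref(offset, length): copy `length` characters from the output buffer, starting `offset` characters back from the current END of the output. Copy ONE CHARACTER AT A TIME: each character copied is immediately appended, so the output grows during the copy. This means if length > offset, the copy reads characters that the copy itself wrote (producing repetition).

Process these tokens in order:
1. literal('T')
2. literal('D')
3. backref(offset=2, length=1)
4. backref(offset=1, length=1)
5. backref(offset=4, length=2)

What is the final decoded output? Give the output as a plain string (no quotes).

Token 1: literal('T'). Output: "T"
Token 2: literal('D'). Output: "TD"
Token 3: backref(off=2, len=1). Copied 'T' from pos 0. Output: "TDT"
Token 4: backref(off=1, len=1). Copied 'T' from pos 2. Output: "TDTT"
Token 5: backref(off=4, len=2). Copied 'TD' from pos 0. Output: "TDTTTD"

Answer: TDTTTD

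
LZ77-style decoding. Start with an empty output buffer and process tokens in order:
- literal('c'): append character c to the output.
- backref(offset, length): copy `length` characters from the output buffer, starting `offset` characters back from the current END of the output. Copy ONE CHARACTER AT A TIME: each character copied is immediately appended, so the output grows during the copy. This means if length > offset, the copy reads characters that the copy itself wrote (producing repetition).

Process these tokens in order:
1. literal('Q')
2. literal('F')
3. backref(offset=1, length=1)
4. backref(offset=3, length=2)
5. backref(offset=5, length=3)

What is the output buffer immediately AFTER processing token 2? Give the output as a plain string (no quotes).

Answer: QF

Derivation:
Token 1: literal('Q'). Output: "Q"
Token 2: literal('F'). Output: "QF"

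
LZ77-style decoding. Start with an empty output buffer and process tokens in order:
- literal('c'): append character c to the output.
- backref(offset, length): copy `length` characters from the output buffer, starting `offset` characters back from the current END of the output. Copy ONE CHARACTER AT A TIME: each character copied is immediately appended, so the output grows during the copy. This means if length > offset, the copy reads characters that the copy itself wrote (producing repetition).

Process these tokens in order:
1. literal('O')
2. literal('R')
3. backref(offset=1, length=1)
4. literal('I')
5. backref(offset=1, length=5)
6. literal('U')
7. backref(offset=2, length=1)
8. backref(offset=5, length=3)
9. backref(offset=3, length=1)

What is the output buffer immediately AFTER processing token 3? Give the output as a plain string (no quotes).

Answer: ORR

Derivation:
Token 1: literal('O'). Output: "O"
Token 2: literal('R'). Output: "OR"
Token 3: backref(off=1, len=1). Copied 'R' from pos 1. Output: "ORR"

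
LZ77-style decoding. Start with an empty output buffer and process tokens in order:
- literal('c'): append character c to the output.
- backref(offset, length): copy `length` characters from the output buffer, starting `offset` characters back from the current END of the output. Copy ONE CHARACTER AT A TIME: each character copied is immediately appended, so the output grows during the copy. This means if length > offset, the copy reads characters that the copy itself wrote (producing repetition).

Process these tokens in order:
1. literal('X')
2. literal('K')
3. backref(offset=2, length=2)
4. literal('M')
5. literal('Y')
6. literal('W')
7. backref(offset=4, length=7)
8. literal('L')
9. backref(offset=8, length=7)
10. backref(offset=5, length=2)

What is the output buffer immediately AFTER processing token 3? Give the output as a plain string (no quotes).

Answer: XKXK

Derivation:
Token 1: literal('X'). Output: "X"
Token 2: literal('K'). Output: "XK"
Token 3: backref(off=2, len=2). Copied 'XK' from pos 0. Output: "XKXK"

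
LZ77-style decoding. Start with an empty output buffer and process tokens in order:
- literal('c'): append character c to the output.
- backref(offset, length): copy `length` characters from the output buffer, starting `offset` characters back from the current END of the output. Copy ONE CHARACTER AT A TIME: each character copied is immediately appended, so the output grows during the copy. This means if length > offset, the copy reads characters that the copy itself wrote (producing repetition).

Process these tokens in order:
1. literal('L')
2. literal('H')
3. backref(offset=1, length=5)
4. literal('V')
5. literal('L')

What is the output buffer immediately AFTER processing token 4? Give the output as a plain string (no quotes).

Answer: LHHHHHHV

Derivation:
Token 1: literal('L'). Output: "L"
Token 2: literal('H'). Output: "LH"
Token 3: backref(off=1, len=5) (overlapping!). Copied 'HHHHH' from pos 1. Output: "LHHHHHH"
Token 4: literal('V'). Output: "LHHHHHHV"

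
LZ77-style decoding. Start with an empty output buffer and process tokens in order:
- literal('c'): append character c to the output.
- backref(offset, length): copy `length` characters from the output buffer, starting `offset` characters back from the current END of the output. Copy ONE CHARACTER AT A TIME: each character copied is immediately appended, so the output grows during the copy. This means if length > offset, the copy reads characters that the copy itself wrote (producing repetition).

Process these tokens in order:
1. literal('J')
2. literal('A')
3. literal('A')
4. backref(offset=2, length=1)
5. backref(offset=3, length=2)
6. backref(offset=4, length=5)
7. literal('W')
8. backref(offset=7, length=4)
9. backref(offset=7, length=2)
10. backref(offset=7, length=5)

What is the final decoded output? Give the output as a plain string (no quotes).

Token 1: literal('J'). Output: "J"
Token 2: literal('A'). Output: "JA"
Token 3: literal('A'). Output: "JAA"
Token 4: backref(off=2, len=1). Copied 'A' from pos 1. Output: "JAAA"
Token 5: backref(off=3, len=2). Copied 'AA' from pos 1. Output: "JAAAAA"
Token 6: backref(off=4, len=5) (overlapping!). Copied 'AAAAA' from pos 2. Output: "JAAAAAAAAAA"
Token 7: literal('W'). Output: "JAAAAAAAAAAW"
Token 8: backref(off=7, len=4). Copied 'AAAA' from pos 5. Output: "JAAAAAAAAAAWAAAA"
Token 9: backref(off=7, len=2). Copied 'AA' from pos 9. Output: "JAAAAAAAAAAWAAAAAA"
Token 10: backref(off=7, len=5). Copied 'WAAAA' from pos 11. Output: "JAAAAAAAAAAWAAAAAAWAAAA"

Answer: JAAAAAAAAAAWAAAAAAWAAAA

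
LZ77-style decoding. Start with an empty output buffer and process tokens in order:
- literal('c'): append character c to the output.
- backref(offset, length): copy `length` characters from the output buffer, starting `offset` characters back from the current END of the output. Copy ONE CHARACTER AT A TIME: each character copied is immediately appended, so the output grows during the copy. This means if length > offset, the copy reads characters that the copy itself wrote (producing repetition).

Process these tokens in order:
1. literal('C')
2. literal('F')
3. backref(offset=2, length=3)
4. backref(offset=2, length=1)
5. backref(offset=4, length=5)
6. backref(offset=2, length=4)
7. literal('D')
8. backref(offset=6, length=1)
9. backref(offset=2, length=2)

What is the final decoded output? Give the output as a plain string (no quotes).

Token 1: literal('C'). Output: "C"
Token 2: literal('F'). Output: "CF"
Token 3: backref(off=2, len=3) (overlapping!). Copied 'CFC' from pos 0. Output: "CFCFC"
Token 4: backref(off=2, len=1). Copied 'F' from pos 3. Output: "CFCFCF"
Token 5: backref(off=4, len=5) (overlapping!). Copied 'CFCFC' from pos 2. Output: "CFCFCFCFCFC"
Token 6: backref(off=2, len=4) (overlapping!). Copied 'FCFC' from pos 9. Output: "CFCFCFCFCFCFCFC"
Token 7: literal('D'). Output: "CFCFCFCFCFCFCFCD"
Token 8: backref(off=6, len=1). Copied 'C' from pos 10. Output: "CFCFCFCFCFCFCFCDC"
Token 9: backref(off=2, len=2). Copied 'DC' from pos 15. Output: "CFCFCFCFCFCFCFCDCDC"

Answer: CFCFCFCFCFCFCFCDCDC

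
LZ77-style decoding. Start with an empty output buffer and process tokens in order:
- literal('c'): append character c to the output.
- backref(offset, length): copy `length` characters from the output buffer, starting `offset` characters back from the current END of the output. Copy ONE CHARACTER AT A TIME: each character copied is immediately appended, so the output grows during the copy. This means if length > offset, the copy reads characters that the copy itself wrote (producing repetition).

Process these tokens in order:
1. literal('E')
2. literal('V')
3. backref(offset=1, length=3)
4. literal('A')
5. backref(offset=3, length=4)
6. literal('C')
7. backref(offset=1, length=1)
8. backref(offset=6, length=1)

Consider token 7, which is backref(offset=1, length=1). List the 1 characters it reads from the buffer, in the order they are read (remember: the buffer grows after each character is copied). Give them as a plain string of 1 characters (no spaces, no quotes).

Answer: C

Derivation:
Token 1: literal('E'). Output: "E"
Token 2: literal('V'). Output: "EV"
Token 3: backref(off=1, len=3) (overlapping!). Copied 'VVV' from pos 1. Output: "EVVVV"
Token 4: literal('A'). Output: "EVVVVA"
Token 5: backref(off=3, len=4) (overlapping!). Copied 'VVAV' from pos 3. Output: "EVVVVAVVAV"
Token 6: literal('C'). Output: "EVVVVAVVAVC"
Token 7: backref(off=1, len=1). Buffer before: "EVVVVAVVAVC" (len 11)
  byte 1: read out[10]='C', append. Buffer now: "EVVVVAVVAVCC"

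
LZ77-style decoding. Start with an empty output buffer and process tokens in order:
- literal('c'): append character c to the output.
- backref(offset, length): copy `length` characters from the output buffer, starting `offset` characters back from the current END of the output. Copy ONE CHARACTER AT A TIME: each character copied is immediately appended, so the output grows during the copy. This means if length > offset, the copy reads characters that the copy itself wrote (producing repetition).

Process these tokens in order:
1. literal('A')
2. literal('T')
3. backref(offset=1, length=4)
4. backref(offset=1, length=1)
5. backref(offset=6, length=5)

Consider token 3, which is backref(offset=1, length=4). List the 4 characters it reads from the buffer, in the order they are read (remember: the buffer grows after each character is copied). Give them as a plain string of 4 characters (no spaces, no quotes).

Token 1: literal('A'). Output: "A"
Token 2: literal('T'). Output: "AT"
Token 3: backref(off=1, len=4). Buffer before: "AT" (len 2)
  byte 1: read out[1]='T', append. Buffer now: "ATT"
  byte 2: read out[2]='T', append. Buffer now: "ATTT"
  byte 3: read out[3]='T', append. Buffer now: "ATTTT"
  byte 4: read out[4]='T', append. Buffer now: "ATTTTT"

Answer: TTTT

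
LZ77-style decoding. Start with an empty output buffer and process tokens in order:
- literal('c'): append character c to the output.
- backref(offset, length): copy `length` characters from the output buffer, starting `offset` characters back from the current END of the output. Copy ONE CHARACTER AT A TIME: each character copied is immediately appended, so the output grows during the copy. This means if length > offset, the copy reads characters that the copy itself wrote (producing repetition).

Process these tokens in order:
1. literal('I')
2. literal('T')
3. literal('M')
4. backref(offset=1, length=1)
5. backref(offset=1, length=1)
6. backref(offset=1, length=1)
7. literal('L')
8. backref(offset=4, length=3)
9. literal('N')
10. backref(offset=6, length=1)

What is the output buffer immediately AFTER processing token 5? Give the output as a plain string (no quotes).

Token 1: literal('I'). Output: "I"
Token 2: literal('T'). Output: "IT"
Token 3: literal('M'). Output: "ITM"
Token 4: backref(off=1, len=1). Copied 'M' from pos 2. Output: "ITMM"
Token 5: backref(off=1, len=1). Copied 'M' from pos 3. Output: "ITMMM"

Answer: ITMMM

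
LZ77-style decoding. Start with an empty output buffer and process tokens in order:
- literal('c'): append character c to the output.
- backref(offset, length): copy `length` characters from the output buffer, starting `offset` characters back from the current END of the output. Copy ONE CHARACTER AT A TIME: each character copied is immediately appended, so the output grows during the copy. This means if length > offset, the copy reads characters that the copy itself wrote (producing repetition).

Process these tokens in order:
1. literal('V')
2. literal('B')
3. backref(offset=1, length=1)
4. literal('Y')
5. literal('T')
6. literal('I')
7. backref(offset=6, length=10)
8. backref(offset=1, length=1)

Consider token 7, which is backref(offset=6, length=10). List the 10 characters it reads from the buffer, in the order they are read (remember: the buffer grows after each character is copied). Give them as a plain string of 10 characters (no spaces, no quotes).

Token 1: literal('V'). Output: "V"
Token 2: literal('B'). Output: "VB"
Token 3: backref(off=1, len=1). Copied 'B' from pos 1. Output: "VBB"
Token 4: literal('Y'). Output: "VBBY"
Token 5: literal('T'). Output: "VBBYT"
Token 6: literal('I'). Output: "VBBYTI"
Token 7: backref(off=6, len=10). Buffer before: "VBBYTI" (len 6)
  byte 1: read out[0]='V', append. Buffer now: "VBBYTIV"
  byte 2: read out[1]='B', append. Buffer now: "VBBYTIVB"
  byte 3: read out[2]='B', append. Buffer now: "VBBYTIVBB"
  byte 4: read out[3]='Y', append. Buffer now: "VBBYTIVBBY"
  byte 5: read out[4]='T', append. Buffer now: "VBBYTIVBBYT"
  byte 6: read out[5]='I', append. Buffer now: "VBBYTIVBBYTI"
  byte 7: read out[6]='V', append. Buffer now: "VBBYTIVBBYTIV"
  byte 8: read out[7]='B', append. Buffer now: "VBBYTIVBBYTIVB"
  byte 9: read out[8]='B', append. Buffer now: "VBBYTIVBBYTIVBB"
  byte 10: read out[9]='Y', append. Buffer now: "VBBYTIVBBYTIVBBY"

Answer: VBBYTIVBBY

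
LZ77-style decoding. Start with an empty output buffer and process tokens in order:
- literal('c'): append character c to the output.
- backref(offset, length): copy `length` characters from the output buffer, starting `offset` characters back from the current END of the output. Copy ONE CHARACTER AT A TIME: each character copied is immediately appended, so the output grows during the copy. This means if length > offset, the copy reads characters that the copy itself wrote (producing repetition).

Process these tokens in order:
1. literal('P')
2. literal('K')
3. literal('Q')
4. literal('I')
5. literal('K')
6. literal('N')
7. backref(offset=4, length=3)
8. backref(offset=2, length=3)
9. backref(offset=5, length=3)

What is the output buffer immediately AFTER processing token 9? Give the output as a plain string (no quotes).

Token 1: literal('P'). Output: "P"
Token 2: literal('K'). Output: "PK"
Token 3: literal('Q'). Output: "PKQ"
Token 4: literal('I'). Output: "PKQI"
Token 5: literal('K'). Output: "PKQIK"
Token 6: literal('N'). Output: "PKQIKN"
Token 7: backref(off=4, len=3). Copied 'QIK' from pos 2. Output: "PKQIKNQIK"
Token 8: backref(off=2, len=3) (overlapping!). Copied 'IKI' from pos 7. Output: "PKQIKNQIKIKI"
Token 9: backref(off=5, len=3). Copied 'IKI' from pos 7. Output: "PKQIKNQIKIKIIKI"

Answer: PKQIKNQIKIKIIKI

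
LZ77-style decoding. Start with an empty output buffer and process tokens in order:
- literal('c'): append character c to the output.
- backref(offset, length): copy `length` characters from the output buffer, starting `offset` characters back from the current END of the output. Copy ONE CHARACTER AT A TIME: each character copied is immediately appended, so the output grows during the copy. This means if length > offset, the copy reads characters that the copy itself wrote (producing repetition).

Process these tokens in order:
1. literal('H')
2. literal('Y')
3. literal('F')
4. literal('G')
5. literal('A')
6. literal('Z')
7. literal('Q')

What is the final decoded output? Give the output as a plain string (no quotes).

Token 1: literal('H'). Output: "H"
Token 2: literal('Y'). Output: "HY"
Token 3: literal('F'). Output: "HYF"
Token 4: literal('G'). Output: "HYFG"
Token 5: literal('A'). Output: "HYFGA"
Token 6: literal('Z'). Output: "HYFGAZ"
Token 7: literal('Q'). Output: "HYFGAZQ"

Answer: HYFGAZQ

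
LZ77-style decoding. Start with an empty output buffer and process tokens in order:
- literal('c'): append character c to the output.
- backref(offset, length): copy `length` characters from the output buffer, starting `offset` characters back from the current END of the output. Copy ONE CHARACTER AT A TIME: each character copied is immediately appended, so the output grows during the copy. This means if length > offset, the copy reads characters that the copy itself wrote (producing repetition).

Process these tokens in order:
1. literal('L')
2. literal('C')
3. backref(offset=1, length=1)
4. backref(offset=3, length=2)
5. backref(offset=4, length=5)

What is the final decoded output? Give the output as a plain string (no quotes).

Token 1: literal('L'). Output: "L"
Token 2: literal('C'). Output: "LC"
Token 3: backref(off=1, len=1). Copied 'C' from pos 1. Output: "LCC"
Token 4: backref(off=3, len=2). Copied 'LC' from pos 0. Output: "LCCLC"
Token 5: backref(off=4, len=5) (overlapping!). Copied 'CCLCC' from pos 1. Output: "LCCLCCCLCC"

Answer: LCCLCCCLCC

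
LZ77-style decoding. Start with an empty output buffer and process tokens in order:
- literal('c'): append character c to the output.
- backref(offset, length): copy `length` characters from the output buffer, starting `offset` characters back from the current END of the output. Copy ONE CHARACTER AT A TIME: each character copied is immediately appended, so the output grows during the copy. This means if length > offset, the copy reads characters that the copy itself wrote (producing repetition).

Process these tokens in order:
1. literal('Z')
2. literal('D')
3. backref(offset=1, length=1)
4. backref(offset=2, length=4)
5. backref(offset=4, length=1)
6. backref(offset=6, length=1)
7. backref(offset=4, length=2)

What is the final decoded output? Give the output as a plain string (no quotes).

Token 1: literal('Z'). Output: "Z"
Token 2: literal('D'). Output: "ZD"
Token 3: backref(off=1, len=1). Copied 'D' from pos 1. Output: "ZDD"
Token 4: backref(off=2, len=4) (overlapping!). Copied 'DDDD' from pos 1. Output: "ZDDDDDD"
Token 5: backref(off=4, len=1). Copied 'D' from pos 3. Output: "ZDDDDDDD"
Token 6: backref(off=6, len=1). Copied 'D' from pos 2. Output: "ZDDDDDDDD"
Token 7: backref(off=4, len=2). Copied 'DD' from pos 5. Output: "ZDDDDDDDDDD"

Answer: ZDDDDDDDDDD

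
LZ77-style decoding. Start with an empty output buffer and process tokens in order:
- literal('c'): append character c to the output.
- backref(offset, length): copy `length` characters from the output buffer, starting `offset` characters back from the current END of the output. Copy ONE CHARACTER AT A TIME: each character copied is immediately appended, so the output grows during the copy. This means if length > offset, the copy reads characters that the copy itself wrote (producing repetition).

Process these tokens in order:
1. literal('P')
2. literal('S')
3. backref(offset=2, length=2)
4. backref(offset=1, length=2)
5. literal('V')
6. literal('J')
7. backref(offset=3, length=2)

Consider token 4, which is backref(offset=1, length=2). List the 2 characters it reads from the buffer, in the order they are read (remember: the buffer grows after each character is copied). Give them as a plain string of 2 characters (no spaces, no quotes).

Token 1: literal('P'). Output: "P"
Token 2: literal('S'). Output: "PS"
Token 3: backref(off=2, len=2). Copied 'PS' from pos 0. Output: "PSPS"
Token 4: backref(off=1, len=2). Buffer before: "PSPS" (len 4)
  byte 1: read out[3]='S', append. Buffer now: "PSPSS"
  byte 2: read out[4]='S', append. Buffer now: "PSPSSS"

Answer: SS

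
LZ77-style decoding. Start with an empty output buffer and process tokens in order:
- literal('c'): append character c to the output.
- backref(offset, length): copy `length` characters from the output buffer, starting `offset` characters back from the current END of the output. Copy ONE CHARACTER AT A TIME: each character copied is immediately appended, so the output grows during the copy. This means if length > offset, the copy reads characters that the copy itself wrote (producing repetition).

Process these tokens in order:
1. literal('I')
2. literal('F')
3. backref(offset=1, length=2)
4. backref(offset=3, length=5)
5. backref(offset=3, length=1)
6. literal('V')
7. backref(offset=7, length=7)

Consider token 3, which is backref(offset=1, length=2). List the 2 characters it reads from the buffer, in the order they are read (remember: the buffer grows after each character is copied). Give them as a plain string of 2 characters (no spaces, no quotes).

Token 1: literal('I'). Output: "I"
Token 2: literal('F'). Output: "IF"
Token 3: backref(off=1, len=2). Buffer before: "IF" (len 2)
  byte 1: read out[1]='F', append. Buffer now: "IFF"
  byte 2: read out[2]='F', append. Buffer now: "IFFF"

Answer: FF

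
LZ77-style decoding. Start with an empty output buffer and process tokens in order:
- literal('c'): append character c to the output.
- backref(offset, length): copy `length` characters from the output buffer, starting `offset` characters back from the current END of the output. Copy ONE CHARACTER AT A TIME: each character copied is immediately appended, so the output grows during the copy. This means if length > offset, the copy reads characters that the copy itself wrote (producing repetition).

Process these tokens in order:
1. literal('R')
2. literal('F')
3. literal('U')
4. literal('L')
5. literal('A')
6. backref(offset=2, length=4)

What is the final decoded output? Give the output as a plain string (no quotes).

Token 1: literal('R'). Output: "R"
Token 2: literal('F'). Output: "RF"
Token 3: literal('U'). Output: "RFU"
Token 4: literal('L'). Output: "RFUL"
Token 5: literal('A'). Output: "RFULA"
Token 6: backref(off=2, len=4) (overlapping!). Copied 'LALA' from pos 3. Output: "RFULALALA"

Answer: RFULALALA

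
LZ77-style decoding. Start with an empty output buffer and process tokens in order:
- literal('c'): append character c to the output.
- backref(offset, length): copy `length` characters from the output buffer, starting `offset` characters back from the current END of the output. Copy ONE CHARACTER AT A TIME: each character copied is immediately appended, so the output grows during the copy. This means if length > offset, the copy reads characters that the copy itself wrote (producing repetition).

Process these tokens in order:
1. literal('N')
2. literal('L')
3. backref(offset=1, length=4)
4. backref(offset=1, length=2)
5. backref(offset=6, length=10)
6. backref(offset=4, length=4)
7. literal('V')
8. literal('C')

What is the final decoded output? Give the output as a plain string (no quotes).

Token 1: literal('N'). Output: "N"
Token 2: literal('L'). Output: "NL"
Token 3: backref(off=1, len=4) (overlapping!). Copied 'LLLL' from pos 1. Output: "NLLLLL"
Token 4: backref(off=1, len=2) (overlapping!). Copied 'LL' from pos 5. Output: "NLLLLLLL"
Token 5: backref(off=6, len=10) (overlapping!). Copied 'LLLLLLLLLL' from pos 2. Output: "NLLLLLLLLLLLLLLLLL"
Token 6: backref(off=4, len=4). Copied 'LLLL' from pos 14. Output: "NLLLLLLLLLLLLLLLLLLLLL"
Token 7: literal('V'). Output: "NLLLLLLLLLLLLLLLLLLLLLV"
Token 8: literal('C'). Output: "NLLLLLLLLLLLLLLLLLLLLLVC"

Answer: NLLLLLLLLLLLLLLLLLLLLLVC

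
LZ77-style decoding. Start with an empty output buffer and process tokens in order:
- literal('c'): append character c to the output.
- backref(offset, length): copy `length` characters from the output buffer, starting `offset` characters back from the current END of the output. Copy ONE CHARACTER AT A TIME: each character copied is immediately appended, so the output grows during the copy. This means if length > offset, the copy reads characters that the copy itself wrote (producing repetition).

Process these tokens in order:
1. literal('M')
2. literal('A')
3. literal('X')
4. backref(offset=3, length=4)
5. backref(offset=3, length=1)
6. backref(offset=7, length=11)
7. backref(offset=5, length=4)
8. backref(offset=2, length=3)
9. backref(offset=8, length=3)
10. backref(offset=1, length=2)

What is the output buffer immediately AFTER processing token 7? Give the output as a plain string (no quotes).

Token 1: literal('M'). Output: "M"
Token 2: literal('A'). Output: "MA"
Token 3: literal('X'). Output: "MAX"
Token 4: backref(off=3, len=4) (overlapping!). Copied 'MAXM' from pos 0. Output: "MAXMAXM"
Token 5: backref(off=3, len=1). Copied 'A' from pos 4. Output: "MAXMAXMA"
Token 6: backref(off=7, len=11) (overlapping!). Copied 'AXMAXMAAXMA' from pos 1. Output: "MAXMAXMAAXMAXMAAXMA"
Token 7: backref(off=5, len=4). Copied 'AAXM' from pos 14. Output: "MAXMAXMAAXMAXMAAXMAAAXM"

Answer: MAXMAXMAAXMAXMAAXMAAAXM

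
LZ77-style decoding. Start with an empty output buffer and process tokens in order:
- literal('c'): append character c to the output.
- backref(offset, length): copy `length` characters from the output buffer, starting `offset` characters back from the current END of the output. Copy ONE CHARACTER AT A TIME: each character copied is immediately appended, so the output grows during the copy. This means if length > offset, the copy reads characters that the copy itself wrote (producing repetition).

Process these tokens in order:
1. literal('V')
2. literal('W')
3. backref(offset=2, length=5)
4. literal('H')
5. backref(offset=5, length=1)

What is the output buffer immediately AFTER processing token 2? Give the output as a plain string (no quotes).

Token 1: literal('V'). Output: "V"
Token 2: literal('W'). Output: "VW"

Answer: VW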